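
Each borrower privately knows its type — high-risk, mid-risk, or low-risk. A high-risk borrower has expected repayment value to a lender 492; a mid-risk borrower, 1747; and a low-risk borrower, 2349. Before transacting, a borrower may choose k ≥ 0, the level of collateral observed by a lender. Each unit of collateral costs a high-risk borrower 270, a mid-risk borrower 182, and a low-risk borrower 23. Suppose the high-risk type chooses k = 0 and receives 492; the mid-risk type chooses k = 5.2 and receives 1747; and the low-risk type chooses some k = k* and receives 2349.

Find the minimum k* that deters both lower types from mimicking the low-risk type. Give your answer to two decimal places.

8.51

Mid-risk type (on-path payoff 1747 − 182×5.2 = 800.6) won't mimic when 800.6 ≥ 2349 − 182·k*, i.e. k* ≥ 8.51.
High-risk type (on-path payoff 492) won't mimic when 492 ≥ 2349 − 270·k*, i.e. k* ≥ 6.88.
Both must hold, so k* = max(6.88, 8.51) = 8.51. The mid-risk type's constraint binds.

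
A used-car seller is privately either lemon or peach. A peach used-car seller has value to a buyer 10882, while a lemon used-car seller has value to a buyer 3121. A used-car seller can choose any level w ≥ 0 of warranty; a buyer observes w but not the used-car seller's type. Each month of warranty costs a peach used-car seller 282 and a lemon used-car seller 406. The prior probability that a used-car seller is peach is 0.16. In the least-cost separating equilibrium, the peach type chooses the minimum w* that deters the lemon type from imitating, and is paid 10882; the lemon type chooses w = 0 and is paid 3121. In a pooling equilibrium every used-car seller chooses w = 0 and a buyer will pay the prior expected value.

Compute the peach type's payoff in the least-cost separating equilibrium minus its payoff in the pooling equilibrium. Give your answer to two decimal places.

Least-cost separating signal: w* solves 3121 = 10882 − 406·w*, so w* = (10882 − 3121)/406 ≈ 19.1158.
Peach type's separating payoff: 10882 − 282 × w* = 10882 − 282 × (10882 − 3121)/406 = 10882 − 2188602/406 ≈ 5491.3547.
Pooling payoff: 0.16 × 10882 + 0.84 × 3121 = 4362.76.
Difference: 5491.3547 − 4362.76 = 1128.5947, i.e. 1128.59 to two decimal places.
The peach type prefers to separate.

1128.59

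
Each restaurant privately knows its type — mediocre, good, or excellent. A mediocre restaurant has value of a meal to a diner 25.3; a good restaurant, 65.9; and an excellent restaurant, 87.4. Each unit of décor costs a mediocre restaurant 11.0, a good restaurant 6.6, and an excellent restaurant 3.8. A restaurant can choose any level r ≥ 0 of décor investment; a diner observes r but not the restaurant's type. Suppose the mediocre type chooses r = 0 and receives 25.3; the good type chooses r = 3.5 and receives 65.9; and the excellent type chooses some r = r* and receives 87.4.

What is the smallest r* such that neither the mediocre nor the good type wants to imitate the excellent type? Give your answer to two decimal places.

Good type (on-path payoff 65.9 − 6.6×3.5 = 42.8) won't mimic when 42.8 ≥ 87.4 − 6.6·r*, i.e. r* ≥ 6.76.
Mediocre type (on-path payoff 25.3) won't mimic when 25.3 ≥ 87.4 − 11.0·r*, i.e. r* ≥ 5.65.
Both must hold, so r* = max(5.65, 6.76) = 6.76. The good type's constraint binds.

6.76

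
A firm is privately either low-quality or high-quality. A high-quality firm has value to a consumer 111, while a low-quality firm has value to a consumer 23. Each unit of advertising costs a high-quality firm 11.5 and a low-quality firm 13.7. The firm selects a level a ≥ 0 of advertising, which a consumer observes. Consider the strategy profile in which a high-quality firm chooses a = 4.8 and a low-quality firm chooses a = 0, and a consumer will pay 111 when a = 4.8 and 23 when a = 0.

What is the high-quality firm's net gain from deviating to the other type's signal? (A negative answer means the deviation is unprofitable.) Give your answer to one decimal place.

Playing a = 4.8 the high-quality firm receives 111 − 11.5 × 4.8 = 55.8.
Deviating to a = 0 yields 23 instead.
Gain from deviating: 23 − 55.8 = -32.8.
The gain is negative, so the high-quality type's incentive-compatibility constraint is satisfied.

-32.8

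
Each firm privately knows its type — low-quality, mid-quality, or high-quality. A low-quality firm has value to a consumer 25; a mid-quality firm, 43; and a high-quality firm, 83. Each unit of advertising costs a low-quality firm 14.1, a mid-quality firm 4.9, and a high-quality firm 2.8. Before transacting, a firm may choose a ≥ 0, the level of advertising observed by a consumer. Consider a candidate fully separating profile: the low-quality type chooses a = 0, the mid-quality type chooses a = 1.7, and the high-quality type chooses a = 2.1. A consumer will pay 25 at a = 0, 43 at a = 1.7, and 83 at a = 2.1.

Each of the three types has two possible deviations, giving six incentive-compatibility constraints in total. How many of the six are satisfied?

4

Mid-quality (own payoff 43 − 4.9×1.7 = 34.67): to a=0 gives 25 → no gain ✓; to a=2.1 gives 83 − 4.9×2.1 = 72.71 → profitable ✗.
Low-quality (own payoff 25): to a=1.7 gives 43 − 14.1×1.7 = 19.03 → no gain ✓; to a=2.1 gives 83 − 14.1×2.1 = 53.39 → profitable ✗.
High-quality (own payoff 83 − 2.8×2.1 = 77.12): to a=0 gives 25 → no gain ✓; to a=1.7 gives 43 − 2.8×1.7 = 38.24 → no gain ✓.
4 of the 6 constraints hold; not an equilibrium.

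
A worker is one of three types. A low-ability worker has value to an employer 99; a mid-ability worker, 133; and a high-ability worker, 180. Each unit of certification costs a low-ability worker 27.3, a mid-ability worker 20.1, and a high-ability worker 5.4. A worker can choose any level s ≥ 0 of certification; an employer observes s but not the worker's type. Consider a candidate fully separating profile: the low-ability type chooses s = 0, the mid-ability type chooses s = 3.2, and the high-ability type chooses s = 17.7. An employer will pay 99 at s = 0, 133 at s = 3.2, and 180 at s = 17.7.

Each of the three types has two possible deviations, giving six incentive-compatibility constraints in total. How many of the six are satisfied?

Mid-ability (own payoff 133 − 20.1×3.2 = 68.68): to s=0 gives 99 → profitable ✗; to s=17.7 gives 180 − 20.1×17.7 = -175.77 → no gain ✓.
High-ability (own payoff 180 − 5.4×17.7 = 84.42): to s=0 gives 99 → profitable ✗; to s=3.2 gives 133 − 5.4×3.2 = 115.72 → profitable ✗.
Low-ability (own payoff 99): to s=3.2 gives 133 − 27.3×3.2 = 45.64 → no gain ✓; to s=17.7 gives 180 − 27.3×17.7 = -303.21 → no gain ✓.
3 of the 6 constraints hold; not an equilibrium.

3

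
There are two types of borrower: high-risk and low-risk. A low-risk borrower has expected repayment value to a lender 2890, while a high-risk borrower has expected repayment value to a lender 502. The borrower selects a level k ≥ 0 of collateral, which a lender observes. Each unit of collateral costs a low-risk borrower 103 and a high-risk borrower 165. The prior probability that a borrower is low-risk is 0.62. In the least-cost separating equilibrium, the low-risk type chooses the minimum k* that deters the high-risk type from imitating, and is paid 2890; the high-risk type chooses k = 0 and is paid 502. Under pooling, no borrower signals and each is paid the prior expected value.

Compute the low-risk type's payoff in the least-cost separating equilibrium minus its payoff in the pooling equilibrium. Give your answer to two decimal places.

Least-cost separating signal: k* solves 502 = 2890 − 165·k*, so k* = (2890 − 502)/165 ≈ 14.4727.
Low-risk type's separating payoff: 2890 − 103 × k* = 2890 − 103 × (2890 − 502)/165 = 2890 − 245964/165 ≈ 1399.3091.
Pooling payoff: 0.62 × 2890 + 0.38 × 502 = 1982.56.
Difference: 1399.3091 − 1982.56 = -583.2509, i.e. -583.25 to two decimal places.
The low-risk type would prefer the pooling outcome.

-583.25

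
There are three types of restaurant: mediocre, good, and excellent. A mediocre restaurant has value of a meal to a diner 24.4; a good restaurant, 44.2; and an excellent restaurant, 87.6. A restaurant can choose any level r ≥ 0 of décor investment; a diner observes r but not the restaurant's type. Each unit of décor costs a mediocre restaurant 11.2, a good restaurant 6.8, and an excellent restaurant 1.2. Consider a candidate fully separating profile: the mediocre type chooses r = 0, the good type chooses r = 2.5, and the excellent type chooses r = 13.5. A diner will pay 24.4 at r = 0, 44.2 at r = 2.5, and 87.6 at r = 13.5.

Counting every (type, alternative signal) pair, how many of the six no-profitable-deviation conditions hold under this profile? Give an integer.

Mediocre (own payoff 24.4): to r=2.5 gives 44.2 − 11.2×2.5 = 16.2 → no gain ✓; to r=13.5 gives 87.6 − 11.2×13.5 = -63.6 → no gain ✓.
Excellent (own payoff 87.6 − 1.2×13.5 = 71.4): to r=0 gives 24.4 → no gain ✓; to r=2.5 gives 44.2 − 1.2×2.5 = 41.2 → no gain ✓.
Good (own payoff 44.2 − 6.8×2.5 = 27.2): to r=0 gives 24.4 → no gain ✓; to r=13.5 gives 87.6 − 6.8×13.5 = -4.2 → no gain ✓.
6 of the 6 constraints hold; this profile is a separating equilibrium.

6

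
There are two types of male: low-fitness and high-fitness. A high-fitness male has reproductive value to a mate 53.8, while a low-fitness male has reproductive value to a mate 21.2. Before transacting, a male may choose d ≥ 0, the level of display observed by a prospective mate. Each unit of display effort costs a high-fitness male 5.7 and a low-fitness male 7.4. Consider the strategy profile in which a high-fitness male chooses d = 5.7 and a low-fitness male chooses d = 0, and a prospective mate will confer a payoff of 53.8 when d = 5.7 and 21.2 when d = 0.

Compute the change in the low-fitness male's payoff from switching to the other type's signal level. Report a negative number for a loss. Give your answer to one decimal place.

-9.6

Playing d = 0 the low-fitness male receives 21.2.
Deviating to d = 5.7 brings payment 53.8 at cost 7.4 × 5.7 = 42.18, netting 11.62.
Gain from deviating: 11.62 − 21.2 = -9.58, i.e. -9.6 to one decimal place.
The gain is negative, so the low-fitness type's incentive-compatibility constraint is satisfied.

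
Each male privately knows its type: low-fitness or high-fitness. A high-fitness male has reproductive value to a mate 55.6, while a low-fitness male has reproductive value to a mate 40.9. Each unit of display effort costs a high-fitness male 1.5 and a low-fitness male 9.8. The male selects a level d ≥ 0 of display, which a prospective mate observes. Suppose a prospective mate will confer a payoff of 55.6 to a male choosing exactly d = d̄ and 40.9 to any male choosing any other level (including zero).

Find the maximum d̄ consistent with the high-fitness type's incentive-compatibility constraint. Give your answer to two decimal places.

9.80

Choosing d̄ yields the high-fitness type 55.6 − 1.5·d̄; choosing zero yields 40.9.
The high-fitness type is indifferent at 55.6 − 1.5·d̄ = 40.9, i.e. d̄ = (55.6 − 40.9) / 1.5 = 9.80.
For any d̄ above 9.80 the high-fitness type would rather pool at zero, so separation collapses.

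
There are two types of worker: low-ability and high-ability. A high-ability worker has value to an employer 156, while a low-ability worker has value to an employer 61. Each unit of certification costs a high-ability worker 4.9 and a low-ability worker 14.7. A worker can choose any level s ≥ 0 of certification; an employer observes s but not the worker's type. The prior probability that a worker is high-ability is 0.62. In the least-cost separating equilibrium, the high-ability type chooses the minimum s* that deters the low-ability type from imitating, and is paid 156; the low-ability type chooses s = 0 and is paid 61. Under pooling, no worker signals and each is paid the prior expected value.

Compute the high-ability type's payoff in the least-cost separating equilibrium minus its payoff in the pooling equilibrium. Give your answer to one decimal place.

4.4

Least-cost separating signal: s* solves 61 = 156 − 14.7·s*, so s* = (156 − 61)/14.7 ≈ 6.4626.
High-ability type's separating payoff: 156 − 4.9 × s* = 156 − 4.9 × (156 − 61)/14.7 = 156 − 465.5/14.7 ≈ 124.333.
Pooling payoff: 0.62 × 156 + 0.38 × 61 = 119.9.
Difference: 124.333 − 119.9 = 4.433, i.e. 4.4 to one decimal place.
The high-ability type prefers to separate.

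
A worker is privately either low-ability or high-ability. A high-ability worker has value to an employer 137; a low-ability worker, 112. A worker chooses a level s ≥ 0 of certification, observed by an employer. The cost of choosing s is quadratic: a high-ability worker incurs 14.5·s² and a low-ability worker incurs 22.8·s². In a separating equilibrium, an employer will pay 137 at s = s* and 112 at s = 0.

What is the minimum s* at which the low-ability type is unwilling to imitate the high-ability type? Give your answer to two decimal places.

The low-ability type at s = 0 receives 112; imitating at s* yields 137 − 22.8·s*².
Indifference: 112 = 137 − 22.8·s*², so s*² = (137 − 112) / 22.8 ≈ 1.0965.
s* = √1.0965 ≈ 1.05.

1.05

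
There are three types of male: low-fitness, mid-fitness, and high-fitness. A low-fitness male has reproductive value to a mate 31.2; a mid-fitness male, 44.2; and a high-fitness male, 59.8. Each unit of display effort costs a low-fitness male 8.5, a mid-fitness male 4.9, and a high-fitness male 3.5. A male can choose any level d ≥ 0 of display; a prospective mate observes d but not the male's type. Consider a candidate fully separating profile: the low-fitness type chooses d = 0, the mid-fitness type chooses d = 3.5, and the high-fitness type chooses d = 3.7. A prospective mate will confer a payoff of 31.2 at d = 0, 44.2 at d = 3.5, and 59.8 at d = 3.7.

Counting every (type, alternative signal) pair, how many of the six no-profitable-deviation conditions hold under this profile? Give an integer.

4

Mid-fitness (own payoff 44.2 − 4.9×3.5 = 27.05): to d=0 gives 31.2 → profitable ✗; to d=3.7 gives 59.8 − 4.9×3.7 = 41.67 → profitable ✗.
High-fitness (own payoff 59.8 − 3.5×3.7 = 46.85): to d=0 gives 31.2 → no gain ✓; to d=3.5 gives 44.2 − 3.5×3.5 = 31.95 → no gain ✓.
Low-fitness (own payoff 31.2): to d=3.5 gives 44.2 − 8.5×3.5 = 14.45 → no gain ✓; to d=3.7 gives 59.8 − 8.5×3.7 = 28.35 → no gain ✓.
4 of the 6 constraints hold; not an equilibrium.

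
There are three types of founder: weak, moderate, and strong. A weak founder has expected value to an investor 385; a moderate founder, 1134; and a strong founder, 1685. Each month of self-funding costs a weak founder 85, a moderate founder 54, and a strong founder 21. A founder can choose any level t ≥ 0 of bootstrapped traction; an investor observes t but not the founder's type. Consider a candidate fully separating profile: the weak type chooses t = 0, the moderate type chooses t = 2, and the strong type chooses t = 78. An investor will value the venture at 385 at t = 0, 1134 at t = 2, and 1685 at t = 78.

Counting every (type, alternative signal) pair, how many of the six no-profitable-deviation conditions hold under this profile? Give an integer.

Strong (own payoff 1685 − 21×78 = 47): to t=0 gives 385 → profitable ✗; to t=2 gives 1134 − 21×2 = 1092 → profitable ✗.
Moderate (own payoff 1134 − 54×2 = 1026): to t=0 gives 385 → no gain ✓; to t=78 gives 1685 − 54×78 = -2527 → no gain ✓.
Weak (own payoff 385): to t=2 gives 1134 − 85×2 = 964 → profitable ✗; to t=78 gives 1685 − 85×78 = -4945 → no gain ✓.
3 of the 6 constraints hold; not an equilibrium.

3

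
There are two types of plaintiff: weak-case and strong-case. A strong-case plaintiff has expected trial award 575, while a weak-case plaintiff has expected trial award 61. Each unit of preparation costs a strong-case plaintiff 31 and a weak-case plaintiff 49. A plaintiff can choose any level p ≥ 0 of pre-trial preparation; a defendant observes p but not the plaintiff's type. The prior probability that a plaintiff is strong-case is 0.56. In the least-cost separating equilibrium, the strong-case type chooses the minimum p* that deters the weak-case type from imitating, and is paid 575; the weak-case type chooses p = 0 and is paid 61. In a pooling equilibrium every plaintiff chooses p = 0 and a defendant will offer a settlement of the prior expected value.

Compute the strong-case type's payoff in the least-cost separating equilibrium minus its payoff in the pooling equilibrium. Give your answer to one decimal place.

-99.0

Least-cost separating signal: p* solves 61 = 575 − 49·p*, so p* = (575 − 61)/49 ≈ 10.4898.
Strong-case type's separating payoff: 575 − 31 × p* = 575 − 31 × (575 − 61)/49 = 575 − 15934/49 ≈ 249.816.
Pooling payoff: 0.56 × 575 + 0.44 × 61 = 348.84.
Difference: 249.816 − 348.84 = -99.024, i.e. -99.0 to one decimal place.
The strong-case type would prefer the pooling outcome.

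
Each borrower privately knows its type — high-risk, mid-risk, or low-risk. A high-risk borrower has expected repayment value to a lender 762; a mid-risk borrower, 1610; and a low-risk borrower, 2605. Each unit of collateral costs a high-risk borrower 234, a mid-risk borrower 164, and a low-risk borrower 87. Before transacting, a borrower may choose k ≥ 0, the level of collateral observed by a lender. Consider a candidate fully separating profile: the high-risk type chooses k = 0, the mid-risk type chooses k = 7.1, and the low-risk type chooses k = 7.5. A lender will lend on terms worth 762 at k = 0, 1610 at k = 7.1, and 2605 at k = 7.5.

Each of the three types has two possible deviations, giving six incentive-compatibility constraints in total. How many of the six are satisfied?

Mid-risk (own payoff 1610 − 164×7.1 = 445.6): to k=0 gives 762 → profitable ✗; to k=7.5 gives 2605 − 164×7.5 = 1375 → profitable ✗.
Low-risk (own payoff 2605 − 87×7.5 = 1952.5): to k=0 gives 762 → no gain ✓; to k=7.1 gives 1610 − 87×7.1 = 992.3 → no gain ✓.
High-risk (own payoff 762): to k=7.1 gives 1610 − 234×7.1 = -51.4 → no gain ✓; to k=7.5 gives 2605 − 234×7.5 = 850 → profitable ✗.
3 of the 6 constraints hold; not an equilibrium.

3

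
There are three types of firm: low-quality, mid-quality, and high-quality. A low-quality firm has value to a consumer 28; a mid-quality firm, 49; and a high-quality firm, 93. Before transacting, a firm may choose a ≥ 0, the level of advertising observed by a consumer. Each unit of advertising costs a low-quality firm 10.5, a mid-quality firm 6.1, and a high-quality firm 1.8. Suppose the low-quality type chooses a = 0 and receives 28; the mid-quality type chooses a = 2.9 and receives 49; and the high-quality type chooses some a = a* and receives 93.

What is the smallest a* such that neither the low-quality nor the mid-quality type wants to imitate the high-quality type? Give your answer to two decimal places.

Low-quality type (on-path payoff 28) won't mimic when 28 ≥ 93 − 10.5·a*, i.e. a* ≥ 6.19.
Mid-quality type (on-path payoff 49 − 6.1×2.9 = 31.31) won't mimic when 31.31 ≥ 93 − 6.1·a*, i.e. a* ≥ 10.11.
Both must hold, so a* = max(6.19, 10.11) = 10.11. The mid-quality type's constraint binds.

10.11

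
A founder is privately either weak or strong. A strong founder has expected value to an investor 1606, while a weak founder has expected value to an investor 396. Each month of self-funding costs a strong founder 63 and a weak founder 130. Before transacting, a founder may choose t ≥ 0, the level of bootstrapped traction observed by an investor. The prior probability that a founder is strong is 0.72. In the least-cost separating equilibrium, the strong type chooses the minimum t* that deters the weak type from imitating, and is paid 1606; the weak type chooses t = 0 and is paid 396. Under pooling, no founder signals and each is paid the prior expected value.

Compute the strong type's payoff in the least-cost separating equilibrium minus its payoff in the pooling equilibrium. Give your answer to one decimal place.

-247.6

Least-cost separating signal: t* solves 396 = 1606 − 130·t*, so t* = (1606 − 396)/130 ≈ 9.3077.
Strong type's separating payoff: 1606 − 63 × t* = 1606 − 63 × (1606 − 396)/130 = 1606 − 76230/130 ≈ 1019.615.
Pooling payoff: 0.72 × 1606 + 0.28 × 396 = 1267.2.
Difference: 1019.615 − 1267.2 = -247.585, i.e. -247.6 to one decimal place.
The strong type would prefer the pooling outcome.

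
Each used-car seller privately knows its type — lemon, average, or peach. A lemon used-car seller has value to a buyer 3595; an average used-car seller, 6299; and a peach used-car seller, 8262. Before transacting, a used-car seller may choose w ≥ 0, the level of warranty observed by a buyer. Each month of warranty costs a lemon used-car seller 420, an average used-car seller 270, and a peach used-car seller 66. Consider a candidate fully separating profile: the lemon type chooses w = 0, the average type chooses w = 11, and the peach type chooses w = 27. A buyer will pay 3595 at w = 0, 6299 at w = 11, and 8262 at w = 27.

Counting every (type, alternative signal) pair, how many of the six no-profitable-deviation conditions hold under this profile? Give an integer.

5

Lemon (own payoff 3595): to w=11 gives 6299 − 420×11 = 1679 → no gain ✓; to w=27 gives 8262 − 420×27 = -3078 → no gain ✓.
Peach (own payoff 8262 − 66×27 = 6480): to w=0 gives 3595 → no gain ✓; to w=11 gives 6299 − 66×11 = 5573 → no gain ✓.
Average (own payoff 6299 − 270×11 = 3329): to w=0 gives 3595 → profitable ✗; to w=27 gives 8262 − 270×27 = 972 → no gain ✓.
5 of the 6 constraints hold; not an equilibrium.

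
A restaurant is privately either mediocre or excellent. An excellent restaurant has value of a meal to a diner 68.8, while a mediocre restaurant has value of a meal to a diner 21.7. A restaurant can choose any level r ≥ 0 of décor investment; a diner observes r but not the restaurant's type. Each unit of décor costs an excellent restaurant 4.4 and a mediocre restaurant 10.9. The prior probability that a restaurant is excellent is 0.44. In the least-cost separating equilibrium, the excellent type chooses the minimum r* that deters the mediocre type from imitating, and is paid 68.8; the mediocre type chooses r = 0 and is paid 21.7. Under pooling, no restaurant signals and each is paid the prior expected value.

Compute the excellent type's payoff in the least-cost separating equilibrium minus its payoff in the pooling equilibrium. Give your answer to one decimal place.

Least-cost separating signal: r* solves 21.7 = 68.8 − 10.9·r*, so r* = (68.8 − 21.7)/10.9 ≈ 4.3211.
Excellent type's separating payoff: 68.8 − 4.4 × r* = 68.8 − 4.4 × (68.8 − 21.7)/10.9 = 68.8 − 207.24/10.9 ≈ 49.787.
Pooling payoff: 0.44 × 68.8 + 0.56 × 21.7 = 42.424.
Difference: 49.787 − 42.424 = 7.363, i.e. 7.4 to one decimal place.
The excellent type prefers to separate.

7.4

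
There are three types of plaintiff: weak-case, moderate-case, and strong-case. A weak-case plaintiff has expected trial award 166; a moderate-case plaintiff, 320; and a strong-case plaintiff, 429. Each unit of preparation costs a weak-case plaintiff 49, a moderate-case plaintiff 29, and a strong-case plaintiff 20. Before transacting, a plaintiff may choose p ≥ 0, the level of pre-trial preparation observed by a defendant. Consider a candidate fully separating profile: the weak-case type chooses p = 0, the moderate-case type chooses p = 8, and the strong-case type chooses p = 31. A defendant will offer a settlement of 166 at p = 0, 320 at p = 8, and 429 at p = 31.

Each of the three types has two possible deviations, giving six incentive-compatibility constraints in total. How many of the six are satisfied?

3

Weak-case (own payoff 166): to p=8 gives 320 − 49×8 = -72 → no gain ✓; to p=31 gives 429 − 49×31 = -1090 → no gain ✓.
Moderate-case (own payoff 320 − 29×8 = 88): to p=0 gives 166 → profitable ✗; to p=31 gives 429 − 29×31 = -470 → no gain ✓.
Strong-case (own payoff 429 − 20×31 = -191): to p=0 gives 166 → profitable ✗; to p=8 gives 320 − 20×8 = 160 → profitable ✗.
3 of the 6 constraints hold; not an equilibrium.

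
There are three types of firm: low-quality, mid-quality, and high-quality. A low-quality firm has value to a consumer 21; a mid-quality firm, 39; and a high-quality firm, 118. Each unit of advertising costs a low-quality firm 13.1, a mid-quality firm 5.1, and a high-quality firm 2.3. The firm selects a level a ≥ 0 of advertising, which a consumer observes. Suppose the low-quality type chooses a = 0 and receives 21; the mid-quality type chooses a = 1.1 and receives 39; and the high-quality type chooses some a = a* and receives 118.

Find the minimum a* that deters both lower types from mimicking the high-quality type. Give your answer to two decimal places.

Mid-quality type (on-path payoff 39 − 5.1×1.1 = 33.39) won't mimic when 33.39 ≥ 118 − 5.1·a*, i.e. a* ≥ 16.59.
Low-quality type (on-path payoff 21) won't mimic when 21 ≥ 118 − 13.1·a*, i.e. a* ≥ 7.40.
Both must hold, so a* = max(7.40, 16.59) = 16.59. The mid-quality type's constraint binds.

16.59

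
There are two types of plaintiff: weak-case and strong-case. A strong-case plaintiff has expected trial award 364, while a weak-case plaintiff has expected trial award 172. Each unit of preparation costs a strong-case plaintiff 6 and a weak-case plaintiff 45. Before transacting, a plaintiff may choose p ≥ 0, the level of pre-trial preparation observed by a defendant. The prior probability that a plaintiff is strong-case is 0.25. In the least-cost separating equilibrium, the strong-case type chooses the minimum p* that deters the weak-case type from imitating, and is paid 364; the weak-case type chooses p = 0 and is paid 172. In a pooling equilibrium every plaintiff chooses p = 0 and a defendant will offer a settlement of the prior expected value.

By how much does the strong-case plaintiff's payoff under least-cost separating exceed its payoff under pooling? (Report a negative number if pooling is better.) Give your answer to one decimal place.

118.4

Least-cost separating signal: p* solves 172 = 364 − 45·p*, so p* = (364 − 172)/45 ≈ 4.2667.
Strong-case type's separating payoff: 364 − 6 × p* = 364 − 6 × (364 − 172)/45 = 364 − 1152/45 = 338.4.
Pooling payoff: 0.25 × 364 + 0.75 × 172 = 220.
Difference: 338.4 − 220 = 118.4.
The strong-case type prefers to separate.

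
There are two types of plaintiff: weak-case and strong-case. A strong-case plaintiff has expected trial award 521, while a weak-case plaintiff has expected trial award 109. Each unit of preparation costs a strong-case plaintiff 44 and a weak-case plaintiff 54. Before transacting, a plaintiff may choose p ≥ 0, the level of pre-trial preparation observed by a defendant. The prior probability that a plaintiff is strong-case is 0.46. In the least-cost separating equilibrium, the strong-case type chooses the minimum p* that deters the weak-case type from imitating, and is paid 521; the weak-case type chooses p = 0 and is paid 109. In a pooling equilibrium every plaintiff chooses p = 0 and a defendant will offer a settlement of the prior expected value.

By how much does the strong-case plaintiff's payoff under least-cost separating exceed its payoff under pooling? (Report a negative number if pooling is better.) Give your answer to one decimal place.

-113.2

Least-cost separating signal: p* solves 109 = 521 − 54·p*, so p* = (521 − 109)/54 ≈ 7.6296.
Strong-case type's separating payoff: 521 − 44 × p* = 521 − 44 × (521 − 109)/54 = 521 − 18128/54 ≈ 185.296.
Pooling payoff: 0.46 × 521 + 0.54 × 109 = 298.52.
Difference: 185.296 − 298.52 = -113.224, i.e. -113.2 to one decimal place.
The strong-case type would prefer the pooling outcome.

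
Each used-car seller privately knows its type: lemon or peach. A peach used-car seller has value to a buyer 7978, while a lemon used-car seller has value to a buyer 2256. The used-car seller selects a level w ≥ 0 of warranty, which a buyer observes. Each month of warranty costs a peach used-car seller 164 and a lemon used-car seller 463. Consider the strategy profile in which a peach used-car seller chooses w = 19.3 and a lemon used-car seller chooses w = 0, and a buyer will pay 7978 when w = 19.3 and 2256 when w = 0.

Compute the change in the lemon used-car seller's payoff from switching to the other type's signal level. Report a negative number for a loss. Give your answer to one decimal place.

Playing w = 0 the lemon used-car seller receives 2256.
Deviating to w = 19.3 brings payment 7978 at cost 463 × 19.3 = 8935.9, netting -957.9.
Gain from deviating: -957.9 − 2256 = -3213.9.
The gain is negative, so the lemon type's incentive-compatibility constraint is satisfied.

-3213.9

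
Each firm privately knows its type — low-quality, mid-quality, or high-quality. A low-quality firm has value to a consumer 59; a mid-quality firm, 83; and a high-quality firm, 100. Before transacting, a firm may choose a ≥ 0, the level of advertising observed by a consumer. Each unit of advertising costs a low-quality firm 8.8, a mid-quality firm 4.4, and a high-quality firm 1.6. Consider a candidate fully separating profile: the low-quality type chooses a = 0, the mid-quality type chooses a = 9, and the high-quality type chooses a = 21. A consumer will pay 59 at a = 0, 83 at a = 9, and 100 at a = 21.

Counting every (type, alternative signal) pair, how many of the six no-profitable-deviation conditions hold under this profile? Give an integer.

4

Low-quality (own payoff 59): to a=9 gives 83 − 8.8×9 = 3.8 → no gain ✓; to a=21 gives 100 − 8.8×21 = -84.8 → no gain ✓.
Mid-quality (own payoff 83 − 4.4×9 = 43.4): to a=0 gives 59 → profitable ✗; to a=21 gives 100 − 4.4×21 = 7.6 → no gain ✓.
High-quality (own payoff 100 − 1.6×21 = 66.4): to a=0 gives 59 → no gain ✓; to a=9 gives 83 − 1.6×9 = 68.6 → profitable ✗.
4 of the 6 constraints hold; not an equilibrium.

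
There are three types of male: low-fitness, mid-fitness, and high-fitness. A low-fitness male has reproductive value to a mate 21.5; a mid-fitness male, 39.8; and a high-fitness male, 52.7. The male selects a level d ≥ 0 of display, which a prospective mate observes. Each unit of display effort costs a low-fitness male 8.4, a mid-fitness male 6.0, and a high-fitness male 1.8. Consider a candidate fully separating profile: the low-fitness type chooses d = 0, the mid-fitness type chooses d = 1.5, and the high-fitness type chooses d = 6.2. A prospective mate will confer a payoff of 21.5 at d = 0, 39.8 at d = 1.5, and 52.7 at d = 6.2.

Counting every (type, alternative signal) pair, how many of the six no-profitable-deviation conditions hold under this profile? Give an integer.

Mid-fitness (own payoff 39.8 − 6.0×1.5 = 30.8): to d=0 gives 21.5 → no gain ✓; to d=6.2 gives 52.7 − 6.0×6.2 = 15.5 → no gain ✓.
High-fitness (own payoff 52.7 − 1.8×6.2 = 41.54): to d=0 gives 21.5 → no gain ✓; to d=1.5 gives 39.8 − 1.8×1.5 = 37.1 → no gain ✓.
Low-fitness (own payoff 21.5): to d=1.5 gives 39.8 − 8.4×1.5 = 27.2 → profitable ✗; to d=6.2 gives 52.7 − 8.4×6.2 = 0.62 → no gain ✓.
5 of the 6 constraints hold; not an equilibrium.

5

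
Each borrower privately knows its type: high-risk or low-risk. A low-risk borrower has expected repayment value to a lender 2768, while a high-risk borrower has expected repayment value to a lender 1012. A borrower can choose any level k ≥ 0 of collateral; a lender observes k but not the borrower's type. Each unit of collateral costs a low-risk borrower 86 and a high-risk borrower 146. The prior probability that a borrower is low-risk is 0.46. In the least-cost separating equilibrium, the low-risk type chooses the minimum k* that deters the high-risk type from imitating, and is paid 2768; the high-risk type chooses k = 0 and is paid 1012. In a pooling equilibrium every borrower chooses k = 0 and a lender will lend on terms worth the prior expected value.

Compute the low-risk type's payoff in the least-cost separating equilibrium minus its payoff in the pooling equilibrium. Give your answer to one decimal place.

Least-cost separating signal: k* solves 1012 = 2768 − 146·k*, so k* = (2768 − 1012)/146 ≈ 12.0274.
Low-risk type's separating payoff: 2768 − 86 × k* = 2768 − 86 × (2768 − 1012)/146 = 2768 − 151016/146 ≈ 1733.644.
Pooling payoff: 0.46 × 2768 + 0.54 × 1012 = 1819.76.
Difference: 1733.644 − 1819.76 = -86.116, i.e. -86.1 to one decimal place.
The low-risk type would prefer the pooling outcome.

-86.1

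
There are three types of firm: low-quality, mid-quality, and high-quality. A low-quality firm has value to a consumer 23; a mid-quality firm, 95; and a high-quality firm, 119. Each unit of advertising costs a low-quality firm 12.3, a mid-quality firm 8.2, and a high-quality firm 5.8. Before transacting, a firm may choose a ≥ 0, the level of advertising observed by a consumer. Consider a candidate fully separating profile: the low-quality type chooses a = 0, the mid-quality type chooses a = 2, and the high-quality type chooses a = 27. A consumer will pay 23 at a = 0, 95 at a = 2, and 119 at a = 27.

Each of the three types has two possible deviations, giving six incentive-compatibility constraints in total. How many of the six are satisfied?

3

Low-quality (own payoff 23): to a=2 gives 95 − 12.3×2 = 70.4 → profitable ✗; to a=27 gives 119 − 12.3×27 = -213.1 → no gain ✓.
Mid-quality (own payoff 95 − 8.2×2 = 78.6): to a=0 gives 23 → no gain ✓; to a=27 gives 119 − 8.2×27 = -102.4 → no gain ✓.
High-quality (own payoff 119 − 5.8×27 = -37.6): to a=0 gives 23 → profitable ✗; to a=2 gives 95 − 5.8×2 = 83.4 → profitable ✗.
3 of the 6 constraints hold; not an equilibrium.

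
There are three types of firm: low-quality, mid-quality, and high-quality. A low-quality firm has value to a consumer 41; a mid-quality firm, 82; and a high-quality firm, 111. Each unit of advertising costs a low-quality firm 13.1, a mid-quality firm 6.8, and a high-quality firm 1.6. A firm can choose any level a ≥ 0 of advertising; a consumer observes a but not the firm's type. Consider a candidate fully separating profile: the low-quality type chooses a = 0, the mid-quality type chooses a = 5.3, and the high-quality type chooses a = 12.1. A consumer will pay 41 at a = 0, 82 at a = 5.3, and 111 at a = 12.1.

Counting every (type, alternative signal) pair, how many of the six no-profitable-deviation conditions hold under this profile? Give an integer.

Low-quality (own payoff 41): to a=5.3 gives 82 − 13.1×5.3 = 12.57 → no gain ✓; to a=12.1 gives 111 − 13.1×12.1 = -47.51 → no gain ✓.
High-quality (own payoff 111 − 1.6×12.1 = 91.64): to a=0 gives 41 → no gain ✓; to a=5.3 gives 82 − 1.6×5.3 = 73.52 → no gain ✓.
Mid-quality (own payoff 82 − 6.8×5.3 = 45.96): to a=0 gives 41 → no gain ✓; to a=12.1 gives 111 − 6.8×12.1 = 28.72 → no gain ✓.
6 of the 6 constraints hold; this profile is a separating equilibrium.

6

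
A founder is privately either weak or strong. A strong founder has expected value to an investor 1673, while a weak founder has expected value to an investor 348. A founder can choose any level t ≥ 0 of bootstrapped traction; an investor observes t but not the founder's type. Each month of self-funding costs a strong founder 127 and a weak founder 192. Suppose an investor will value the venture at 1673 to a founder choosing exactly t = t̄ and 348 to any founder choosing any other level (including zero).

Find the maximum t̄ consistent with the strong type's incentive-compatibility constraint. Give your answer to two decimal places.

10.43

Choosing t̄ yields the strong type 1673 − 127·t̄; choosing zero yields 348.
The strong type is indifferent at 1673 − 127·t̄ = 348, i.e. t̄ = (1673 − 348) / 127 ≈ 10.43.
For any t̄ above 10.43 the strong type would rather pool at zero, so separation collapses.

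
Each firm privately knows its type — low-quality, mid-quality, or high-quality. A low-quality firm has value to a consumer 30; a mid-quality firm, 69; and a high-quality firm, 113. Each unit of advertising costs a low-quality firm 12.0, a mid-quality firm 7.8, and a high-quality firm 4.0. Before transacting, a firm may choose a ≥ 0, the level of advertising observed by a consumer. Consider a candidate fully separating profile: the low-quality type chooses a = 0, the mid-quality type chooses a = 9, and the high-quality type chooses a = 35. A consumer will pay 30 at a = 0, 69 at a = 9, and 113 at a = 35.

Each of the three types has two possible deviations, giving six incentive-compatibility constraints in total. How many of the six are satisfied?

3

Low-quality (own payoff 30): to a=9 gives 69 − 12.0×9 = -39 → no gain ✓; to a=35 gives 113 − 12.0×35 = -307 → no gain ✓.
High-quality (own payoff 113 − 4.0×35 = -27): to a=0 gives 30 → profitable ✗; to a=9 gives 69 − 4.0×9 = 33 → profitable ✗.
Mid-quality (own payoff 69 − 7.8×9 = -1.2): to a=0 gives 30 → profitable ✗; to a=35 gives 113 − 7.8×35 = -160 → no gain ✓.
3 of the 6 constraints hold; not an equilibrium.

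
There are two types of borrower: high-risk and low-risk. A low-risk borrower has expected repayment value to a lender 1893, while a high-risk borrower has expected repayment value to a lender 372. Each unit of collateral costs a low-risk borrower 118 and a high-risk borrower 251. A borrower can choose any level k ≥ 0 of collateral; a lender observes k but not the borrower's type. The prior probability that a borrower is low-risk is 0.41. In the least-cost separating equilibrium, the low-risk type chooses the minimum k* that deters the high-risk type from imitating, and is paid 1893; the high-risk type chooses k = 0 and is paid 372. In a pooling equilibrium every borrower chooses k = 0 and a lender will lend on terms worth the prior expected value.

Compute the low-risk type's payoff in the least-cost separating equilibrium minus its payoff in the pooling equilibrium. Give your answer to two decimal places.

182.34

Least-cost separating signal: k* solves 372 = 1893 − 251·k*, so k* = (1893 − 372)/251 ≈ 6.0598.
Low-risk type's separating payoff: 1893 − 118 × k* = 1893 − 118 × (1893 − 372)/251 = 1893 − 179478/251 ≈ 1177.9482.
Pooling payoff: 0.41 × 1893 + 0.59 × 372 = 995.61.
Difference: 1177.9482 − 995.61 = 182.3382, i.e. 182.34 to two decimal places.
The low-risk type prefers to separate.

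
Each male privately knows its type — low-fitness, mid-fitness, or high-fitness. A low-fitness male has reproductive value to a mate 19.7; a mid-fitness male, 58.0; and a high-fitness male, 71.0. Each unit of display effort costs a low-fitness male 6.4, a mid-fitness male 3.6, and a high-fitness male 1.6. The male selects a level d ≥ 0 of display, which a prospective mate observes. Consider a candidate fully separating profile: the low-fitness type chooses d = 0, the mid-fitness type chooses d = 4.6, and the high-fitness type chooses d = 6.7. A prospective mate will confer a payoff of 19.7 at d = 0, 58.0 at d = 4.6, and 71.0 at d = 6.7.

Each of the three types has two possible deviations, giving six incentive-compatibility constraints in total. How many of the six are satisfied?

3

Low-fitness (own payoff 19.7): to d=4.6 gives 58.0 − 6.4×4.6 = 28.56 → profitable ✗; to d=6.7 gives 71.0 − 6.4×6.7 = 28.12 → profitable ✗.
Mid-fitness (own payoff 58.0 − 3.6×4.6 = 41.44): to d=0 gives 19.7 → no gain ✓; to d=6.7 gives 71.0 − 3.6×6.7 = 46.88 → profitable ✗.
High-fitness (own payoff 71.0 − 1.6×6.7 = 60.28): to d=0 gives 19.7 → no gain ✓; to d=4.6 gives 58.0 − 1.6×4.6 = 50.64 → no gain ✓.
3 of the 6 constraints hold; not an equilibrium.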